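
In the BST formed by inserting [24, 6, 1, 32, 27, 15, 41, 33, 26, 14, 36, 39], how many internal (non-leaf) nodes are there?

Tree built from: [24, 6, 1, 32, 27, 15, 41, 33, 26, 14, 36, 39]
Tree (level-order array): [24, 6, 32, 1, 15, 27, 41, None, None, 14, None, 26, None, 33, None, None, None, None, None, None, 36, None, 39]
Rule: An internal node has at least one child.
Per-node child counts:
  node 24: 2 child(ren)
  node 6: 2 child(ren)
  node 1: 0 child(ren)
  node 15: 1 child(ren)
  node 14: 0 child(ren)
  node 32: 2 child(ren)
  node 27: 1 child(ren)
  node 26: 0 child(ren)
  node 41: 1 child(ren)
  node 33: 1 child(ren)
  node 36: 1 child(ren)
  node 39: 0 child(ren)
Matching nodes: [24, 6, 15, 32, 27, 41, 33, 36]
Count of internal (non-leaf) nodes: 8


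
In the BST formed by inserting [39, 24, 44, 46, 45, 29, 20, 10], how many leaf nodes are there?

Tree built from: [39, 24, 44, 46, 45, 29, 20, 10]
Tree (level-order array): [39, 24, 44, 20, 29, None, 46, 10, None, None, None, 45]
Rule: A leaf has 0 children.
Per-node child counts:
  node 39: 2 child(ren)
  node 24: 2 child(ren)
  node 20: 1 child(ren)
  node 10: 0 child(ren)
  node 29: 0 child(ren)
  node 44: 1 child(ren)
  node 46: 1 child(ren)
  node 45: 0 child(ren)
Matching nodes: [10, 29, 45]
Count of leaf nodes: 3


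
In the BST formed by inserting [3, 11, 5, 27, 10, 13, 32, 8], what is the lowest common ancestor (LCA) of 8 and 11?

Tree insertion order: [3, 11, 5, 27, 10, 13, 32, 8]
Tree (level-order array): [3, None, 11, 5, 27, None, 10, 13, 32, 8]
In a BST, the LCA of p=8, q=11 is the first node v on the
root-to-leaf path with p <= v <= q (go left if both < v, right if both > v).
Walk from root:
  at 3: both 8 and 11 > 3, go right
  at 11: 8 <= 11 <= 11, this is the LCA
LCA = 11


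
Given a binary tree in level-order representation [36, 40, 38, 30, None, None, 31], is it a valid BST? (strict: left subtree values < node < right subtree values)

Level-order array: [36, 40, 38, 30, None, None, 31]
Validate using subtree bounds (lo, hi): at each node, require lo < value < hi,
then recurse left with hi=value and right with lo=value.
Preorder trace (stopping at first violation):
  at node 36 with bounds (-inf, +inf): OK
  at node 40 with bounds (-inf, 36): VIOLATION
Node 40 violates its bound: not (-inf < 40 < 36).
Result: Not a valid BST


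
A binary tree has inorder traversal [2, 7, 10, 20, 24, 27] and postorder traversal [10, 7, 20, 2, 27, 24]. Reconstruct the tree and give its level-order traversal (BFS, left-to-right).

Inorder:   [2, 7, 10, 20, 24, 27]
Postorder: [10, 7, 20, 2, 27, 24]
Algorithm: postorder visits root last, so walk postorder right-to-left;
each value is the root of the current inorder slice — split it at that
value, recurse on the right subtree first, then the left.
Recursive splits:
  root=24; inorder splits into left=[2, 7, 10, 20], right=[27]
  root=27; inorder splits into left=[], right=[]
  root=2; inorder splits into left=[], right=[7, 10, 20]
  root=20; inorder splits into left=[7, 10], right=[]
  root=7; inorder splits into left=[], right=[10]
  root=10; inorder splits into left=[], right=[]
Reconstructed level-order: [24, 2, 27, 20, 7, 10]


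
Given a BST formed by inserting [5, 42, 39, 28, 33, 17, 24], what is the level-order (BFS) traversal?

Tree insertion order: [5, 42, 39, 28, 33, 17, 24]
Tree (level-order array): [5, None, 42, 39, None, 28, None, 17, 33, None, 24]
BFS from the root, enqueuing left then right child of each popped node:
  queue [5] -> pop 5, enqueue [42], visited so far: [5]
  queue [42] -> pop 42, enqueue [39], visited so far: [5, 42]
  queue [39] -> pop 39, enqueue [28], visited so far: [5, 42, 39]
  queue [28] -> pop 28, enqueue [17, 33], visited so far: [5, 42, 39, 28]
  queue [17, 33] -> pop 17, enqueue [24], visited so far: [5, 42, 39, 28, 17]
  queue [33, 24] -> pop 33, enqueue [none], visited so far: [5, 42, 39, 28, 17, 33]
  queue [24] -> pop 24, enqueue [none], visited so far: [5, 42, 39, 28, 17, 33, 24]
Result: [5, 42, 39, 28, 17, 33, 24]


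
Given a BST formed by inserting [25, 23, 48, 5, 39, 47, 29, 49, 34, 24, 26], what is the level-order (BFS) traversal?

Tree insertion order: [25, 23, 48, 5, 39, 47, 29, 49, 34, 24, 26]
Tree (level-order array): [25, 23, 48, 5, 24, 39, 49, None, None, None, None, 29, 47, None, None, 26, 34]
BFS from the root, enqueuing left then right child of each popped node:
  queue [25] -> pop 25, enqueue [23, 48], visited so far: [25]
  queue [23, 48] -> pop 23, enqueue [5, 24], visited so far: [25, 23]
  queue [48, 5, 24] -> pop 48, enqueue [39, 49], visited so far: [25, 23, 48]
  queue [5, 24, 39, 49] -> pop 5, enqueue [none], visited so far: [25, 23, 48, 5]
  queue [24, 39, 49] -> pop 24, enqueue [none], visited so far: [25, 23, 48, 5, 24]
  queue [39, 49] -> pop 39, enqueue [29, 47], visited so far: [25, 23, 48, 5, 24, 39]
  queue [49, 29, 47] -> pop 49, enqueue [none], visited so far: [25, 23, 48, 5, 24, 39, 49]
  queue [29, 47] -> pop 29, enqueue [26, 34], visited so far: [25, 23, 48, 5, 24, 39, 49, 29]
  queue [47, 26, 34] -> pop 47, enqueue [none], visited so far: [25, 23, 48, 5, 24, 39, 49, 29, 47]
  queue [26, 34] -> pop 26, enqueue [none], visited so far: [25, 23, 48, 5, 24, 39, 49, 29, 47, 26]
  queue [34] -> pop 34, enqueue [none], visited so far: [25, 23, 48, 5, 24, 39, 49, 29, 47, 26, 34]
Result: [25, 23, 48, 5, 24, 39, 49, 29, 47, 26, 34]


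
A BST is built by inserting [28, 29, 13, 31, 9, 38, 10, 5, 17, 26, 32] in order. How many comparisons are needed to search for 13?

Search path for 13: 28 -> 13
Found: True
Comparisons: 2


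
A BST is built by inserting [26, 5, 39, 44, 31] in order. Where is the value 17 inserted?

Starting tree (level order): [26, 5, 39, None, None, 31, 44]
Insertion path: 26 -> 5
Result: insert 17 as right child of 5
Final tree (level order): [26, 5, 39, None, 17, 31, 44]


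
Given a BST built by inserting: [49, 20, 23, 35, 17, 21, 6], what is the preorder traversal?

Tree insertion order: [49, 20, 23, 35, 17, 21, 6]
Tree (level-order array): [49, 20, None, 17, 23, 6, None, 21, 35]
Preorder traversal: [49, 20, 17, 6, 23, 21, 35]


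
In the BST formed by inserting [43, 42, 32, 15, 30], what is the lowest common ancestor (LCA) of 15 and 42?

Tree insertion order: [43, 42, 32, 15, 30]
Tree (level-order array): [43, 42, None, 32, None, 15, None, None, 30]
In a BST, the LCA of p=15, q=42 is the first node v on the
root-to-leaf path with p <= v <= q (go left if both < v, right if both > v).
Walk from root:
  at 43: both 15 and 42 < 43, go left
  at 42: 15 <= 42 <= 42, this is the LCA
LCA = 42


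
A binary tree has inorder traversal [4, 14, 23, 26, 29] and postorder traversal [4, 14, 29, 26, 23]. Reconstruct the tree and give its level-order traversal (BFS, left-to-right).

Inorder:   [4, 14, 23, 26, 29]
Postorder: [4, 14, 29, 26, 23]
Algorithm: postorder visits root last, so walk postorder right-to-left;
each value is the root of the current inorder slice — split it at that
value, recurse on the right subtree first, then the left.
Recursive splits:
  root=23; inorder splits into left=[4, 14], right=[26, 29]
  root=26; inorder splits into left=[], right=[29]
  root=29; inorder splits into left=[], right=[]
  root=14; inorder splits into left=[4], right=[]
  root=4; inorder splits into left=[], right=[]
Reconstructed level-order: [23, 14, 26, 4, 29]


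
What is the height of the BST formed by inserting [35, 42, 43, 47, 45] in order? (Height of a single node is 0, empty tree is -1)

Insertion order: [35, 42, 43, 47, 45]
Tree (level-order array): [35, None, 42, None, 43, None, 47, 45]
Compute height bottom-up (empty subtree = -1):
  height(45) = 1 + max(-1, -1) = 0
  height(47) = 1 + max(0, -1) = 1
  height(43) = 1 + max(-1, 1) = 2
  height(42) = 1 + max(-1, 2) = 3
  height(35) = 1 + max(-1, 3) = 4
Height = 4


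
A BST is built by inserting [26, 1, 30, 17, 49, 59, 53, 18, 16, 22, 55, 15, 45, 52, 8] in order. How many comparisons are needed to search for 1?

Search path for 1: 26 -> 1
Found: True
Comparisons: 2


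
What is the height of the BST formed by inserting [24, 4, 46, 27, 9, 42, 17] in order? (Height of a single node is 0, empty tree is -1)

Insertion order: [24, 4, 46, 27, 9, 42, 17]
Tree (level-order array): [24, 4, 46, None, 9, 27, None, None, 17, None, 42]
Compute height bottom-up (empty subtree = -1):
  height(17) = 1 + max(-1, -1) = 0
  height(9) = 1 + max(-1, 0) = 1
  height(4) = 1 + max(-1, 1) = 2
  height(42) = 1 + max(-1, -1) = 0
  height(27) = 1 + max(-1, 0) = 1
  height(46) = 1 + max(1, -1) = 2
  height(24) = 1 + max(2, 2) = 3
Height = 3


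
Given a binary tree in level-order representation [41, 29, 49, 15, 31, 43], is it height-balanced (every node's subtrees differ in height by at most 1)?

Tree (level-order array): [41, 29, 49, 15, 31, 43]
Definition: a tree is height-balanced if, at every node, |h(left) - h(right)| <= 1 (empty subtree has height -1).
Bottom-up per-node check:
  node 15: h_left=-1, h_right=-1, diff=0 [OK], height=0
  node 31: h_left=-1, h_right=-1, diff=0 [OK], height=0
  node 29: h_left=0, h_right=0, diff=0 [OK], height=1
  node 43: h_left=-1, h_right=-1, diff=0 [OK], height=0
  node 49: h_left=0, h_right=-1, diff=1 [OK], height=1
  node 41: h_left=1, h_right=1, diff=0 [OK], height=2
All nodes satisfy the balance condition.
Result: Balanced


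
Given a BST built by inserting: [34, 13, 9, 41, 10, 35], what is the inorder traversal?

Tree insertion order: [34, 13, 9, 41, 10, 35]
Tree (level-order array): [34, 13, 41, 9, None, 35, None, None, 10]
Inorder traversal: [9, 10, 13, 34, 35, 41]


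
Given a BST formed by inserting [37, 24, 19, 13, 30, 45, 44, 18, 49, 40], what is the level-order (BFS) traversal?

Tree insertion order: [37, 24, 19, 13, 30, 45, 44, 18, 49, 40]
Tree (level-order array): [37, 24, 45, 19, 30, 44, 49, 13, None, None, None, 40, None, None, None, None, 18]
BFS from the root, enqueuing left then right child of each popped node:
  queue [37] -> pop 37, enqueue [24, 45], visited so far: [37]
  queue [24, 45] -> pop 24, enqueue [19, 30], visited so far: [37, 24]
  queue [45, 19, 30] -> pop 45, enqueue [44, 49], visited so far: [37, 24, 45]
  queue [19, 30, 44, 49] -> pop 19, enqueue [13], visited so far: [37, 24, 45, 19]
  queue [30, 44, 49, 13] -> pop 30, enqueue [none], visited so far: [37, 24, 45, 19, 30]
  queue [44, 49, 13] -> pop 44, enqueue [40], visited so far: [37, 24, 45, 19, 30, 44]
  queue [49, 13, 40] -> pop 49, enqueue [none], visited so far: [37, 24, 45, 19, 30, 44, 49]
  queue [13, 40] -> pop 13, enqueue [18], visited so far: [37, 24, 45, 19, 30, 44, 49, 13]
  queue [40, 18] -> pop 40, enqueue [none], visited so far: [37, 24, 45, 19, 30, 44, 49, 13, 40]
  queue [18] -> pop 18, enqueue [none], visited so far: [37, 24, 45, 19, 30, 44, 49, 13, 40, 18]
Result: [37, 24, 45, 19, 30, 44, 49, 13, 40, 18]


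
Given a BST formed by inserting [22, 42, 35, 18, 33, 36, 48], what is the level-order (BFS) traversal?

Tree insertion order: [22, 42, 35, 18, 33, 36, 48]
Tree (level-order array): [22, 18, 42, None, None, 35, 48, 33, 36]
BFS from the root, enqueuing left then right child of each popped node:
  queue [22] -> pop 22, enqueue [18, 42], visited so far: [22]
  queue [18, 42] -> pop 18, enqueue [none], visited so far: [22, 18]
  queue [42] -> pop 42, enqueue [35, 48], visited so far: [22, 18, 42]
  queue [35, 48] -> pop 35, enqueue [33, 36], visited so far: [22, 18, 42, 35]
  queue [48, 33, 36] -> pop 48, enqueue [none], visited so far: [22, 18, 42, 35, 48]
  queue [33, 36] -> pop 33, enqueue [none], visited so far: [22, 18, 42, 35, 48, 33]
  queue [36] -> pop 36, enqueue [none], visited so far: [22, 18, 42, 35, 48, 33, 36]
Result: [22, 18, 42, 35, 48, 33, 36]


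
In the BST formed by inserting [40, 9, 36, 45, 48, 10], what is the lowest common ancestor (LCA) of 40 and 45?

Tree insertion order: [40, 9, 36, 45, 48, 10]
Tree (level-order array): [40, 9, 45, None, 36, None, 48, 10]
In a BST, the LCA of p=40, q=45 is the first node v on the
root-to-leaf path with p <= v <= q (go left if both < v, right if both > v).
Walk from root:
  at 40: 40 <= 40 <= 45, this is the LCA
LCA = 40


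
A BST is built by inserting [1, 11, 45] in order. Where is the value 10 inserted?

Starting tree (level order): [1, None, 11, None, 45]
Insertion path: 1 -> 11
Result: insert 10 as left child of 11
Final tree (level order): [1, None, 11, 10, 45]


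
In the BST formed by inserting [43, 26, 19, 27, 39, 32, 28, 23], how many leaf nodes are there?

Tree built from: [43, 26, 19, 27, 39, 32, 28, 23]
Tree (level-order array): [43, 26, None, 19, 27, None, 23, None, 39, None, None, 32, None, 28]
Rule: A leaf has 0 children.
Per-node child counts:
  node 43: 1 child(ren)
  node 26: 2 child(ren)
  node 19: 1 child(ren)
  node 23: 0 child(ren)
  node 27: 1 child(ren)
  node 39: 1 child(ren)
  node 32: 1 child(ren)
  node 28: 0 child(ren)
Matching nodes: [23, 28]
Count of leaf nodes: 2


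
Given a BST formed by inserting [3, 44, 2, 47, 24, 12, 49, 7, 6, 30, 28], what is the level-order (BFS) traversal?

Tree insertion order: [3, 44, 2, 47, 24, 12, 49, 7, 6, 30, 28]
Tree (level-order array): [3, 2, 44, None, None, 24, 47, 12, 30, None, 49, 7, None, 28, None, None, None, 6]
BFS from the root, enqueuing left then right child of each popped node:
  queue [3] -> pop 3, enqueue [2, 44], visited so far: [3]
  queue [2, 44] -> pop 2, enqueue [none], visited so far: [3, 2]
  queue [44] -> pop 44, enqueue [24, 47], visited so far: [3, 2, 44]
  queue [24, 47] -> pop 24, enqueue [12, 30], visited so far: [3, 2, 44, 24]
  queue [47, 12, 30] -> pop 47, enqueue [49], visited so far: [3, 2, 44, 24, 47]
  queue [12, 30, 49] -> pop 12, enqueue [7], visited so far: [3, 2, 44, 24, 47, 12]
  queue [30, 49, 7] -> pop 30, enqueue [28], visited so far: [3, 2, 44, 24, 47, 12, 30]
  queue [49, 7, 28] -> pop 49, enqueue [none], visited so far: [3, 2, 44, 24, 47, 12, 30, 49]
  queue [7, 28] -> pop 7, enqueue [6], visited so far: [3, 2, 44, 24, 47, 12, 30, 49, 7]
  queue [28, 6] -> pop 28, enqueue [none], visited so far: [3, 2, 44, 24, 47, 12, 30, 49, 7, 28]
  queue [6] -> pop 6, enqueue [none], visited so far: [3, 2, 44, 24, 47, 12, 30, 49, 7, 28, 6]
Result: [3, 2, 44, 24, 47, 12, 30, 49, 7, 28, 6]


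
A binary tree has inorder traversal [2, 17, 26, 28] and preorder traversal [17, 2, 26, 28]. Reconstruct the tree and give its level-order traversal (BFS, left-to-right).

Inorder:  [2, 17, 26, 28]
Preorder: [17, 2, 26, 28]
Algorithm: preorder visits root first, so consume preorder in order;
for each root, split the current inorder slice at that value into
left-subtree inorder and right-subtree inorder, then recurse.
Recursive splits:
  root=17; inorder splits into left=[2], right=[26, 28]
  root=2; inorder splits into left=[], right=[]
  root=26; inorder splits into left=[], right=[28]
  root=28; inorder splits into left=[], right=[]
Reconstructed level-order: [17, 2, 26, 28]


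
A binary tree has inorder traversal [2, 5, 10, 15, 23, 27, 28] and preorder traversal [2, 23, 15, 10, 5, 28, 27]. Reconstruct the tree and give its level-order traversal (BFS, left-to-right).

Inorder:  [2, 5, 10, 15, 23, 27, 28]
Preorder: [2, 23, 15, 10, 5, 28, 27]
Algorithm: preorder visits root first, so consume preorder in order;
for each root, split the current inorder slice at that value into
left-subtree inorder and right-subtree inorder, then recurse.
Recursive splits:
  root=2; inorder splits into left=[], right=[5, 10, 15, 23, 27, 28]
  root=23; inorder splits into left=[5, 10, 15], right=[27, 28]
  root=15; inorder splits into left=[5, 10], right=[]
  root=10; inorder splits into left=[5], right=[]
  root=5; inorder splits into left=[], right=[]
  root=28; inorder splits into left=[27], right=[]
  root=27; inorder splits into left=[], right=[]
Reconstructed level-order: [2, 23, 15, 28, 10, 27, 5]


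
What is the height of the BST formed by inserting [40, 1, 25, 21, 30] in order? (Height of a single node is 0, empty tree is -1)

Insertion order: [40, 1, 25, 21, 30]
Tree (level-order array): [40, 1, None, None, 25, 21, 30]
Compute height bottom-up (empty subtree = -1):
  height(21) = 1 + max(-1, -1) = 0
  height(30) = 1 + max(-1, -1) = 0
  height(25) = 1 + max(0, 0) = 1
  height(1) = 1 + max(-1, 1) = 2
  height(40) = 1 + max(2, -1) = 3
Height = 3


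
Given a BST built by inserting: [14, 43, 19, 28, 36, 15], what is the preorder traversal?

Tree insertion order: [14, 43, 19, 28, 36, 15]
Tree (level-order array): [14, None, 43, 19, None, 15, 28, None, None, None, 36]
Preorder traversal: [14, 43, 19, 15, 28, 36]


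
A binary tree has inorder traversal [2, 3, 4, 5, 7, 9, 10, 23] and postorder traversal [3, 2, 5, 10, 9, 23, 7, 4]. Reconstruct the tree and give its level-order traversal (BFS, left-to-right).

Inorder:   [2, 3, 4, 5, 7, 9, 10, 23]
Postorder: [3, 2, 5, 10, 9, 23, 7, 4]
Algorithm: postorder visits root last, so walk postorder right-to-left;
each value is the root of the current inorder slice — split it at that
value, recurse on the right subtree first, then the left.
Recursive splits:
  root=4; inorder splits into left=[2, 3], right=[5, 7, 9, 10, 23]
  root=7; inorder splits into left=[5], right=[9, 10, 23]
  root=23; inorder splits into left=[9, 10], right=[]
  root=9; inorder splits into left=[], right=[10]
  root=10; inorder splits into left=[], right=[]
  root=5; inorder splits into left=[], right=[]
  root=2; inorder splits into left=[], right=[3]
  root=3; inorder splits into left=[], right=[]
Reconstructed level-order: [4, 2, 7, 3, 5, 23, 9, 10]


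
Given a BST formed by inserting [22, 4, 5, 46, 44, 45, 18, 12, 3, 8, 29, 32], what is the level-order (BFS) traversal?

Tree insertion order: [22, 4, 5, 46, 44, 45, 18, 12, 3, 8, 29, 32]
Tree (level-order array): [22, 4, 46, 3, 5, 44, None, None, None, None, 18, 29, 45, 12, None, None, 32, None, None, 8]
BFS from the root, enqueuing left then right child of each popped node:
  queue [22] -> pop 22, enqueue [4, 46], visited so far: [22]
  queue [4, 46] -> pop 4, enqueue [3, 5], visited so far: [22, 4]
  queue [46, 3, 5] -> pop 46, enqueue [44], visited so far: [22, 4, 46]
  queue [3, 5, 44] -> pop 3, enqueue [none], visited so far: [22, 4, 46, 3]
  queue [5, 44] -> pop 5, enqueue [18], visited so far: [22, 4, 46, 3, 5]
  queue [44, 18] -> pop 44, enqueue [29, 45], visited so far: [22, 4, 46, 3, 5, 44]
  queue [18, 29, 45] -> pop 18, enqueue [12], visited so far: [22, 4, 46, 3, 5, 44, 18]
  queue [29, 45, 12] -> pop 29, enqueue [32], visited so far: [22, 4, 46, 3, 5, 44, 18, 29]
  queue [45, 12, 32] -> pop 45, enqueue [none], visited so far: [22, 4, 46, 3, 5, 44, 18, 29, 45]
  queue [12, 32] -> pop 12, enqueue [8], visited so far: [22, 4, 46, 3, 5, 44, 18, 29, 45, 12]
  queue [32, 8] -> pop 32, enqueue [none], visited so far: [22, 4, 46, 3, 5, 44, 18, 29, 45, 12, 32]
  queue [8] -> pop 8, enqueue [none], visited so far: [22, 4, 46, 3, 5, 44, 18, 29, 45, 12, 32, 8]
Result: [22, 4, 46, 3, 5, 44, 18, 29, 45, 12, 32, 8]


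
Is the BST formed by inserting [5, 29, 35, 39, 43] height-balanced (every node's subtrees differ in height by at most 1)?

Tree (level-order array): [5, None, 29, None, 35, None, 39, None, 43]
Definition: a tree is height-balanced if, at every node, |h(left) - h(right)| <= 1 (empty subtree has height -1).
Bottom-up per-node check:
  node 43: h_left=-1, h_right=-1, diff=0 [OK], height=0
  node 39: h_left=-1, h_right=0, diff=1 [OK], height=1
  node 35: h_left=-1, h_right=1, diff=2 [FAIL (|-1-1|=2 > 1)], height=2
  node 29: h_left=-1, h_right=2, diff=3 [FAIL (|-1-2|=3 > 1)], height=3
  node 5: h_left=-1, h_right=3, diff=4 [FAIL (|-1-3|=4 > 1)], height=4
Node 35 violates the condition: |-1 - 1| = 2 > 1.
Result: Not balanced


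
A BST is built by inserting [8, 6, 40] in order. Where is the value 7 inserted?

Starting tree (level order): [8, 6, 40]
Insertion path: 8 -> 6
Result: insert 7 as right child of 6
Final tree (level order): [8, 6, 40, None, 7]


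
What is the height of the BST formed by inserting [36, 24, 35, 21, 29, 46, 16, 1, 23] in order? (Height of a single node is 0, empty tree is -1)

Insertion order: [36, 24, 35, 21, 29, 46, 16, 1, 23]
Tree (level-order array): [36, 24, 46, 21, 35, None, None, 16, 23, 29, None, 1]
Compute height bottom-up (empty subtree = -1):
  height(1) = 1 + max(-1, -1) = 0
  height(16) = 1 + max(0, -1) = 1
  height(23) = 1 + max(-1, -1) = 0
  height(21) = 1 + max(1, 0) = 2
  height(29) = 1 + max(-1, -1) = 0
  height(35) = 1 + max(0, -1) = 1
  height(24) = 1 + max(2, 1) = 3
  height(46) = 1 + max(-1, -1) = 0
  height(36) = 1 + max(3, 0) = 4
Height = 4


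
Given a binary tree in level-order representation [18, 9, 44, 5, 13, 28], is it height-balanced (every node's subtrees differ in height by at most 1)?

Tree (level-order array): [18, 9, 44, 5, 13, 28]
Definition: a tree is height-balanced if, at every node, |h(left) - h(right)| <= 1 (empty subtree has height -1).
Bottom-up per-node check:
  node 5: h_left=-1, h_right=-1, diff=0 [OK], height=0
  node 13: h_left=-1, h_right=-1, diff=0 [OK], height=0
  node 9: h_left=0, h_right=0, diff=0 [OK], height=1
  node 28: h_left=-1, h_right=-1, diff=0 [OK], height=0
  node 44: h_left=0, h_right=-1, diff=1 [OK], height=1
  node 18: h_left=1, h_right=1, diff=0 [OK], height=2
All nodes satisfy the balance condition.
Result: Balanced


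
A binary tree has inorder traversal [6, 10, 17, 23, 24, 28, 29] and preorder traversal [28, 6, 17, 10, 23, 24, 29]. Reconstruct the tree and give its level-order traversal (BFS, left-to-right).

Inorder:  [6, 10, 17, 23, 24, 28, 29]
Preorder: [28, 6, 17, 10, 23, 24, 29]
Algorithm: preorder visits root first, so consume preorder in order;
for each root, split the current inorder slice at that value into
left-subtree inorder and right-subtree inorder, then recurse.
Recursive splits:
  root=28; inorder splits into left=[6, 10, 17, 23, 24], right=[29]
  root=6; inorder splits into left=[], right=[10, 17, 23, 24]
  root=17; inorder splits into left=[10], right=[23, 24]
  root=10; inorder splits into left=[], right=[]
  root=23; inorder splits into left=[], right=[24]
  root=24; inorder splits into left=[], right=[]
  root=29; inorder splits into left=[], right=[]
Reconstructed level-order: [28, 6, 29, 17, 10, 23, 24]


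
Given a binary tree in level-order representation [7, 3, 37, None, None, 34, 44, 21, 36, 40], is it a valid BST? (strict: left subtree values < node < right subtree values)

Level-order array: [7, 3, 37, None, None, 34, 44, 21, 36, 40]
Validate using subtree bounds (lo, hi): at each node, require lo < value < hi,
then recurse left with hi=value and right with lo=value.
Preorder trace (stopping at first violation):
  at node 7 with bounds (-inf, +inf): OK
  at node 3 with bounds (-inf, 7): OK
  at node 37 with bounds (7, +inf): OK
  at node 34 with bounds (7, 37): OK
  at node 21 with bounds (7, 34): OK
  at node 36 with bounds (34, 37): OK
  at node 44 with bounds (37, +inf): OK
  at node 40 with bounds (37, 44): OK
No violation found at any node.
Result: Valid BST


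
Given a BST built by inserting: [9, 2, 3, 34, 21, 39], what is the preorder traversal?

Tree insertion order: [9, 2, 3, 34, 21, 39]
Tree (level-order array): [9, 2, 34, None, 3, 21, 39]
Preorder traversal: [9, 2, 3, 34, 21, 39]


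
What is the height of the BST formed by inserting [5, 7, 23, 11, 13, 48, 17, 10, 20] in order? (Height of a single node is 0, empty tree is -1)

Insertion order: [5, 7, 23, 11, 13, 48, 17, 10, 20]
Tree (level-order array): [5, None, 7, None, 23, 11, 48, 10, 13, None, None, None, None, None, 17, None, 20]
Compute height bottom-up (empty subtree = -1):
  height(10) = 1 + max(-1, -1) = 0
  height(20) = 1 + max(-1, -1) = 0
  height(17) = 1 + max(-1, 0) = 1
  height(13) = 1 + max(-1, 1) = 2
  height(11) = 1 + max(0, 2) = 3
  height(48) = 1 + max(-1, -1) = 0
  height(23) = 1 + max(3, 0) = 4
  height(7) = 1 + max(-1, 4) = 5
  height(5) = 1 + max(-1, 5) = 6
Height = 6


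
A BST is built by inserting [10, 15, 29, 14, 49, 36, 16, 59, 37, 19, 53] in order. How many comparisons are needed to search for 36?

Search path for 36: 10 -> 15 -> 29 -> 49 -> 36
Found: True
Comparisons: 5


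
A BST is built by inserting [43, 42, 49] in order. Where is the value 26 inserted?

Starting tree (level order): [43, 42, 49]
Insertion path: 43 -> 42
Result: insert 26 as left child of 42
Final tree (level order): [43, 42, 49, 26]


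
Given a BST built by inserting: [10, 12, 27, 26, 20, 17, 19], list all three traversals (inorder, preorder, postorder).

Tree insertion order: [10, 12, 27, 26, 20, 17, 19]
Tree (level-order array): [10, None, 12, None, 27, 26, None, 20, None, 17, None, None, 19]
Inorder (L, root, R): [10, 12, 17, 19, 20, 26, 27]
Preorder (root, L, R): [10, 12, 27, 26, 20, 17, 19]
Postorder (L, R, root): [19, 17, 20, 26, 27, 12, 10]


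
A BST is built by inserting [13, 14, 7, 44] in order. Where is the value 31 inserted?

Starting tree (level order): [13, 7, 14, None, None, None, 44]
Insertion path: 13 -> 14 -> 44
Result: insert 31 as left child of 44
Final tree (level order): [13, 7, 14, None, None, None, 44, 31]


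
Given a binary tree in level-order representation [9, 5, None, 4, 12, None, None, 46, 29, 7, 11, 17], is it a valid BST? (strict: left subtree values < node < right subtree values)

Level-order array: [9, 5, None, 4, 12, None, None, 46, 29, 7, 11, 17]
Validate using subtree bounds (lo, hi): at each node, require lo < value < hi,
then recurse left with hi=value and right with lo=value.
Preorder trace (stopping at first violation):
  at node 9 with bounds (-inf, +inf): OK
  at node 5 with bounds (-inf, 9): OK
  at node 4 with bounds (-inf, 5): OK
  at node 12 with bounds (5, 9): VIOLATION
Node 12 violates its bound: not (5 < 12 < 9).
Result: Not a valid BST


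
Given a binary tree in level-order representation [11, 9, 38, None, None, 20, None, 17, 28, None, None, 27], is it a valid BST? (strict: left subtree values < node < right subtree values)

Level-order array: [11, 9, 38, None, None, 20, None, 17, 28, None, None, 27]
Validate using subtree bounds (lo, hi): at each node, require lo < value < hi,
then recurse left with hi=value and right with lo=value.
Preorder trace (stopping at first violation):
  at node 11 with bounds (-inf, +inf): OK
  at node 9 with bounds (-inf, 11): OK
  at node 38 with bounds (11, +inf): OK
  at node 20 with bounds (11, 38): OK
  at node 17 with bounds (11, 20): OK
  at node 28 with bounds (20, 38): OK
  at node 27 with bounds (20, 28): OK
No violation found at any node.
Result: Valid BST


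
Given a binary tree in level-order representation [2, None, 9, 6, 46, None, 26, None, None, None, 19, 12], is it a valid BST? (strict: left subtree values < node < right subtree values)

Level-order array: [2, None, 9, 6, 46, None, 26, None, None, None, 19, 12]
Validate using subtree bounds (lo, hi): at each node, require lo < value < hi,
then recurse left with hi=value and right with lo=value.
Preorder trace (stopping at first violation):
  at node 2 with bounds (-inf, +inf): OK
  at node 9 with bounds (2, +inf): OK
  at node 6 with bounds (2, 9): OK
  at node 26 with bounds (6, 9): VIOLATION
Node 26 violates its bound: not (6 < 26 < 9).
Result: Not a valid BST


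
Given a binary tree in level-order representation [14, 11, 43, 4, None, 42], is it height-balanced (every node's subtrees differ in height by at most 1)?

Tree (level-order array): [14, 11, 43, 4, None, 42]
Definition: a tree is height-balanced if, at every node, |h(left) - h(right)| <= 1 (empty subtree has height -1).
Bottom-up per-node check:
  node 4: h_left=-1, h_right=-1, diff=0 [OK], height=0
  node 11: h_left=0, h_right=-1, diff=1 [OK], height=1
  node 42: h_left=-1, h_right=-1, diff=0 [OK], height=0
  node 43: h_left=0, h_right=-1, diff=1 [OK], height=1
  node 14: h_left=1, h_right=1, diff=0 [OK], height=2
All nodes satisfy the balance condition.
Result: Balanced


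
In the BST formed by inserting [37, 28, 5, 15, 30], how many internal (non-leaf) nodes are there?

Tree built from: [37, 28, 5, 15, 30]
Tree (level-order array): [37, 28, None, 5, 30, None, 15]
Rule: An internal node has at least one child.
Per-node child counts:
  node 37: 1 child(ren)
  node 28: 2 child(ren)
  node 5: 1 child(ren)
  node 15: 0 child(ren)
  node 30: 0 child(ren)
Matching nodes: [37, 28, 5]
Count of internal (non-leaf) nodes: 3


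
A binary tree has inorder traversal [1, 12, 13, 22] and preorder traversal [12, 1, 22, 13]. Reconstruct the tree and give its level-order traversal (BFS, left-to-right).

Inorder:  [1, 12, 13, 22]
Preorder: [12, 1, 22, 13]
Algorithm: preorder visits root first, so consume preorder in order;
for each root, split the current inorder slice at that value into
left-subtree inorder and right-subtree inorder, then recurse.
Recursive splits:
  root=12; inorder splits into left=[1], right=[13, 22]
  root=1; inorder splits into left=[], right=[]
  root=22; inorder splits into left=[13], right=[]
  root=13; inorder splits into left=[], right=[]
Reconstructed level-order: [12, 1, 22, 13]


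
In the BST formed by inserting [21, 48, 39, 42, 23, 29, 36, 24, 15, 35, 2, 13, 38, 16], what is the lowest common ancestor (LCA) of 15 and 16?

Tree insertion order: [21, 48, 39, 42, 23, 29, 36, 24, 15, 35, 2, 13, 38, 16]
Tree (level-order array): [21, 15, 48, 2, 16, 39, None, None, 13, None, None, 23, 42, None, None, None, 29, None, None, 24, 36, None, None, 35, 38]
In a BST, the LCA of p=15, q=16 is the first node v on the
root-to-leaf path with p <= v <= q (go left if both < v, right if both > v).
Walk from root:
  at 21: both 15 and 16 < 21, go left
  at 15: 15 <= 15 <= 16, this is the LCA
LCA = 15


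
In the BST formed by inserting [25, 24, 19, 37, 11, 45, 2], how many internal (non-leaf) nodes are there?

Tree built from: [25, 24, 19, 37, 11, 45, 2]
Tree (level-order array): [25, 24, 37, 19, None, None, 45, 11, None, None, None, 2]
Rule: An internal node has at least one child.
Per-node child counts:
  node 25: 2 child(ren)
  node 24: 1 child(ren)
  node 19: 1 child(ren)
  node 11: 1 child(ren)
  node 2: 0 child(ren)
  node 37: 1 child(ren)
  node 45: 0 child(ren)
Matching nodes: [25, 24, 19, 11, 37]
Count of internal (non-leaf) nodes: 5


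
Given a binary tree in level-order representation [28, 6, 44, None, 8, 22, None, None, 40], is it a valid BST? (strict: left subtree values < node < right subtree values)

Level-order array: [28, 6, 44, None, 8, 22, None, None, 40]
Validate using subtree bounds (lo, hi): at each node, require lo < value < hi,
then recurse left with hi=value and right with lo=value.
Preorder trace (stopping at first violation):
  at node 28 with bounds (-inf, +inf): OK
  at node 6 with bounds (-inf, 28): OK
  at node 8 with bounds (6, 28): OK
  at node 40 with bounds (8, 28): VIOLATION
Node 40 violates its bound: not (8 < 40 < 28).
Result: Not a valid BST


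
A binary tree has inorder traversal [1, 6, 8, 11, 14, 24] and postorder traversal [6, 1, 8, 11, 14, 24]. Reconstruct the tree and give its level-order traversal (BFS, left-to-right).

Inorder:   [1, 6, 8, 11, 14, 24]
Postorder: [6, 1, 8, 11, 14, 24]
Algorithm: postorder visits root last, so walk postorder right-to-left;
each value is the root of the current inorder slice — split it at that
value, recurse on the right subtree first, then the left.
Recursive splits:
  root=24; inorder splits into left=[1, 6, 8, 11, 14], right=[]
  root=14; inorder splits into left=[1, 6, 8, 11], right=[]
  root=11; inorder splits into left=[1, 6, 8], right=[]
  root=8; inorder splits into left=[1, 6], right=[]
  root=1; inorder splits into left=[], right=[6]
  root=6; inorder splits into left=[], right=[]
Reconstructed level-order: [24, 14, 11, 8, 1, 6]


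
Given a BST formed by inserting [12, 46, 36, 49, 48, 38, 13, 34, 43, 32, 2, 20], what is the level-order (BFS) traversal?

Tree insertion order: [12, 46, 36, 49, 48, 38, 13, 34, 43, 32, 2, 20]
Tree (level-order array): [12, 2, 46, None, None, 36, 49, 13, 38, 48, None, None, 34, None, 43, None, None, 32, None, None, None, 20]
BFS from the root, enqueuing left then right child of each popped node:
  queue [12] -> pop 12, enqueue [2, 46], visited so far: [12]
  queue [2, 46] -> pop 2, enqueue [none], visited so far: [12, 2]
  queue [46] -> pop 46, enqueue [36, 49], visited so far: [12, 2, 46]
  queue [36, 49] -> pop 36, enqueue [13, 38], visited so far: [12, 2, 46, 36]
  queue [49, 13, 38] -> pop 49, enqueue [48], visited so far: [12, 2, 46, 36, 49]
  queue [13, 38, 48] -> pop 13, enqueue [34], visited so far: [12, 2, 46, 36, 49, 13]
  queue [38, 48, 34] -> pop 38, enqueue [43], visited so far: [12, 2, 46, 36, 49, 13, 38]
  queue [48, 34, 43] -> pop 48, enqueue [none], visited so far: [12, 2, 46, 36, 49, 13, 38, 48]
  queue [34, 43] -> pop 34, enqueue [32], visited so far: [12, 2, 46, 36, 49, 13, 38, 48, 34]
  queue [43, 32] -> pop 43, enqueue [none], visited so far: [12, 2, 46, 36, 49, 13, 38, 48, 34, 43]
  queue [32] -> pop 32, enqueue [20], visited so far: [12, 2, 46, 36, 49, 13, 38, 48, 34, 43, 32]
  queue [20] -> pop 20, enqueue [none], visited so far: [12, 2, 46, 36, 49, 13, 38, 48, 34, 43, 32, 20]
Result: [12, 2, 46, 36, 49, 13, 38, 48, 34, 43, 32, 20]


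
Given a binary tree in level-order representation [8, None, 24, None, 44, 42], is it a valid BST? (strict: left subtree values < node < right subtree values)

Level-order array: [8, None, 24, None, 44, 42]
Validate using subtree bounds (lo, hi): at each node, require lo < value < hi,
then recurse left with hi=value and right with lo=value.
Preorder trace (stopping at first violation):
  at node 8 with bounds (-inf, +inf): OK
  at node 24 with bounds (8, +inf): OK
  at node 44 with bounds (24, +inf): OK
  at node 42 with bounds (24, 44): OK
No violation found at any node.
Result: Valid BST


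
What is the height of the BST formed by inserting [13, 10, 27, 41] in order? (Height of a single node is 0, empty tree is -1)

Insertion order: [13, 10, 27, 41]
Tree (level-order array): [13, 10, 27, None, None, None, 41]
Compute height bottom-up (empty subtree = -1):
  height(10) = 1 + max(-1, -1) = 0
  height(41) = 1 + max(-1, -1) = 0
  height(27) = 1 + max(-1, 0) = 1
  height(13) = 1 + max(0, 1) = 2
Height = 2


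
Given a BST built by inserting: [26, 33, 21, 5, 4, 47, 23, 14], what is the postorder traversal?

Tree insertion order: [26, 33, 21, 5, 4, 47, 23, 14]
Tree (level-order array): [26, 21, 33, 5, 23, None, 47, 4, 14]
Postorder traversal: [4, 14, 5, 23, 21, 47, 33, 26]


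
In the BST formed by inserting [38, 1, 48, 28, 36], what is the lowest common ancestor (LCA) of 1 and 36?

Tree insertion order: [38, 1, 48, 28, 36]
Tree (level-order array): [38, 1, 48, None, 28, None, None, None, 36]
In a BST, the LCA of p=1, q=36 is the first node v on the
root-to-leaf path with p <= v <= q (go left if both < v, right if both > v).
Walk from root:
  at 38: both 1 and 36 < 38, go left
  at 1: 1 <= 1 <= 36, this is the LCA
LCA = 1


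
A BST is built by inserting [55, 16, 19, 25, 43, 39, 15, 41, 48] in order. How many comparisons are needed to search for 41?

Search path for 41: 55 -> 16 -> 19 -> 25 -> 43 -> 39 -> 41
Found: True
Comparisons: 7


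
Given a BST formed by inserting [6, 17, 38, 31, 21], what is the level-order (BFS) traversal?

Tree insertion order: [6, 17, 38, 31, 21]
Tree (level-order array): [6, None, 17, None, 38, 31, None, 21]
BFS from the root, enqueuing left then right child of each popped node:
  queue [6] -> pop 6, enqueue [17], visited so far: [6]
  queue [17] -> pop 17, enqueue [38], visited so far: [6, 17]
  queue [38] -> pop 38, enqueue [31], visited so far: [6, 17, 38]
  queue [31] -> pop 31, enqueue [21], visited so far: [6, 17, 38, 31]
  queue [21] -> pop 21, enqueue [none], visited so far: [6, 17, 38, 31, 21]
Result: [6, 17, 38, 31, 21]


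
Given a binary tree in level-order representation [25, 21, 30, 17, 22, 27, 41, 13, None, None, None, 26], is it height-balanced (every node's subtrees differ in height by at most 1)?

Tree (level-order array): [25, 21, 30, 17, 22, 27, 41, 13, None, None, None, 26]
Definition: a tree is height-balanced if, at every node, |h(left) - h(right)| <= 1 (empty subtree has height -1).
Bottom-up per-node check:
  node 13: h_left=-1, h_right=-1, diff=0 [OK], height=0
  node 17: h_left=0, h_right=-1, diff=1 [OK], height=1
  node 22: h_left=-1, h_right=-1, diff=0 [OK], height=0
  node 21: h_left=1, h_right=0, diff=1 [OK], height=2
  node 26: h_left=-1, h_right=-1, diff=0 [OK], height=0
  node 27: h_left=0, h_right=-1, diff=1 [OK], height=1
  node 41: h_left=-1, h_right=-1, diff=0 [OK], height=0
  node 30: h_left=1, h_right=0, diff=1 [OK], height=2
  node 25: h_left=2, h_right=2, diff=0 [OK], height=3
All nodes satisfy the balance condition.
Result: Balanced


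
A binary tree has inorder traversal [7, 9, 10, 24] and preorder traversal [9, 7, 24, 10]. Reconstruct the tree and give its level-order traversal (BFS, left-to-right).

Inorder:  [7, 9, 10, 24]
Preorder: [9, 7, 24, 10]
Algorithm: preorder visits root first, so consume preorder in order;
for each root, split the current inorder slice at that value into
left-subtree inorder and right-subtree inorder, then recurse.
Recursive splits:
  root=9; inorder splits into left=[7], right=[10, 24]
  root=7; inorder splits into left=[], right=[]
  root=24; inorder splits into left=[10], right=[]
  root=10; inorder splits into left=[], right=[]
Reconstructed level-order: [9, 7, 24, 10]


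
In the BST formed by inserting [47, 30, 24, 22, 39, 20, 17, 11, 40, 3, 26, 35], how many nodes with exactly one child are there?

Tree built from: [47, 30, 24, 22, 39, 20, 17, 11, 40, 3, 26, 35]
Tree (level-order array): [47, 30, None, 24, 39, 22, 26, 35, 40, 20, None, None, None, None, None, None, None, 17, None, 11, None, 3]
Rule: These are nodes with exactly 1 non-null child.
Per-node child counts:
  node 47: 1 child(ren)
  node 30: 2 child(ren)
  node 24: 2 child(ren)
  node 22: 1 child(ren)
  node 20: 1 child(ren)
  node 17: 1 child(ren)
  node 11: 1 child(ren)
  node 3: 0 child(ren)
  node 26: 0 child(ren)
  node 39: 2 child(ren)
  node 35: 0 child(ren)
  node 40: 0 child(ren)
Matching nodes: [47, 22, 20, 17, 11]
Count of nodes with exactly one child: 5


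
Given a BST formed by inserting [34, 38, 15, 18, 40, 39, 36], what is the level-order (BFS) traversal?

Tree insertion order: [34, 38, 15, 18, 40, 39, 36]
Tree (level-order array): [34, 15, 38, None, 18, 36, 40, None, None, None, None, 39]
BFS from the root, enqueuing left then right child of each popped node:
  queue [34] -> pop 34, enqueue [15, 38], visited so far: [34]
  queue [15, 38] -> pop 15, enqueue [18], visited so far: [34, 15]
  queue [38, 18] -> pop 38, enqueue [36, 40], visited so far: [34, 15, 38]
  queue [18, 36, 40] -> pop 18, enqueue [none], visited so far: [34, 15, 38, 18]
  queue [36, 40] -> pop 36, enqueue [none], visited so far: [34, 15, 38, 18, 36]
  queue [40] -> pop 40, enqueue [39], visited so far: [34, 15, 38, 18, 36, 40]
  queue [39] -> pop 39, enqueue [none], visited so far: [34, 15, 38, 18, 36, 40, 39]
Result: [34, 15, 38, 18, 36, 40, 39]


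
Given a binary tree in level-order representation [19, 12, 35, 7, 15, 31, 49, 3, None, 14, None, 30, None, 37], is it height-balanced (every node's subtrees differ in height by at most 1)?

Tree (level-order array): [19, 12, 35, 7, 15, 31, 49, 3, None, 14, None, 30, None, 37]
Definition: a tree is height-balanced if, at every node, |h(left) - h(right)| <= 1 (empty subtree has height -1).
Bottom-up per-node check:
  node 3: h_left=-1, h_right=-1, diff=0 [OK], height=0
  node 7: h_left=0, h_right=-1, diff=1 [OK], height=1
  node 14: h_left=-1, h_right=-1, diff=0 [OK], height=0
  node 15: h_left=0, h_right=-1, diff=1 [OK], height=1
  node 12: h_left=1, h_right=1, diff=0 [OK], height=2
  node 30: h_left=-1, h_right=-1, diff=0 [OK], height=0
  node 31: h_left=0, h_right=-1, diff=1 [OK], height=1
  node 37: h_left=-1, h_right=-1, diff=0 [OK], height=0
  node 49: h_left=0, h_right=-1, diff=1 [OK], height=1
  node 35: h_left=1, h_right=1, diff=0 [OK], height=2
  node 19: h_left=2, h_right=2, diff=0 [OK], height=3
All nodes satisfy the balance condition.
Result: Balanced
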